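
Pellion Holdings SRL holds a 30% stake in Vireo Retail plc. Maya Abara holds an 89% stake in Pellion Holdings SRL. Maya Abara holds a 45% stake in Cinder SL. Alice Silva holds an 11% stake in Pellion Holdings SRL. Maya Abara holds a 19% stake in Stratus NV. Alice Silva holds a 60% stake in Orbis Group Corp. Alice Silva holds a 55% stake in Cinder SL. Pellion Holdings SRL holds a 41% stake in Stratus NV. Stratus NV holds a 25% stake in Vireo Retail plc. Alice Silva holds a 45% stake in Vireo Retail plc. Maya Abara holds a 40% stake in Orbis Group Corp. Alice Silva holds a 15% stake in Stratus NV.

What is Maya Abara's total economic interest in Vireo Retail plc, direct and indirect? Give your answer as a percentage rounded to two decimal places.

Maya reaches Vireo along 3 paths.
Via Pellion: 89% × 30% = 26.7%.
Via Stratus: 19% × 25% = 4.75%.
Via Pellion → Stratus: 89% × 41% × 25% = 9.1225%.
Total: 26.7% + 4.75% + 9.1225% = 40.5725%.
Rounded: 40.57%.

40.57%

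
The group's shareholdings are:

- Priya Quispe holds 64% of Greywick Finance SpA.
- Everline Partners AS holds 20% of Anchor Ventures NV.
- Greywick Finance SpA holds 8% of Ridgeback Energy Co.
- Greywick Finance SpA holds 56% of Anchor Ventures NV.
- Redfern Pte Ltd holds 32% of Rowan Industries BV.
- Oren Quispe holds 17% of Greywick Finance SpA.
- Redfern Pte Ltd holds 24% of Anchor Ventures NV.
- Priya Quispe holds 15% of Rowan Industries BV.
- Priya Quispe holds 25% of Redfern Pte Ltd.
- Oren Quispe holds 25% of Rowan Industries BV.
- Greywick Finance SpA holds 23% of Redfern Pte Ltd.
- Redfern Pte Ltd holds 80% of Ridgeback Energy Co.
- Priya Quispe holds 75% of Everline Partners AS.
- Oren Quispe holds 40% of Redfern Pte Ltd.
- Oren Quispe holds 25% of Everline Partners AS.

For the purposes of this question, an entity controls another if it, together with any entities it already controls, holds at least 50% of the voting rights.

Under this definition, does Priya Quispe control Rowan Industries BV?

Priya holds 75% of Everline, so Priya controls Everline.
Priya holds 64% of Greywick, so Priya controls Greywick.
Greywick and Everline together hold 56% + 20% = 76% of Anchor, so Priya controls Anchor.
In Rowan, Priya's side holds only 15%, not ≥ 50%.
So Priya does not control Rowan.

No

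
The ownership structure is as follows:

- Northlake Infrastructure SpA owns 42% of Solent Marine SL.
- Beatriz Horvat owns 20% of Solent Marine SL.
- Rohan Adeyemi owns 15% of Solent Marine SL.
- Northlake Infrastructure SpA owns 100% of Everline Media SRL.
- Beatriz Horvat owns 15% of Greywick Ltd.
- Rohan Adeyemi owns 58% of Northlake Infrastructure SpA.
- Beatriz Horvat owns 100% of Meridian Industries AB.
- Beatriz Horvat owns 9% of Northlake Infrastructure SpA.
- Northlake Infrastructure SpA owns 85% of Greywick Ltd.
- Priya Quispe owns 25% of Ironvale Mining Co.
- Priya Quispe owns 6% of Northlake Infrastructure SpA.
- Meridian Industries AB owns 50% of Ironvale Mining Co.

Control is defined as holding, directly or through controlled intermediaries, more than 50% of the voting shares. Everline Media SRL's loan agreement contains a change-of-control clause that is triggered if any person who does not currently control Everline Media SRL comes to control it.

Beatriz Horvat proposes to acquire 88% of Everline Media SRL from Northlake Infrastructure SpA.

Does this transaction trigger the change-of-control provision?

Yes

The purchase adds only to Beatriz's holdings (Northlake's stake shrinks), so Beatriz is the only person who could newly come to control Everline.
Beatriz holds 100% of Meridian, so Beatriz controls Meridian.
Neither Beatriz nor any entity Beatriz controls holds any voting interest in Everline.
So before the transaction, Beatriz does not control Everline.
After the purchase, Beatriz holds 88% of Everline directly, and Northlake's stake falls to 12%.
Beatriz holds 88% of Everline, so Beatriz controls Everline.
Beatriz did not control Everline before and does after, so the clause is triggered.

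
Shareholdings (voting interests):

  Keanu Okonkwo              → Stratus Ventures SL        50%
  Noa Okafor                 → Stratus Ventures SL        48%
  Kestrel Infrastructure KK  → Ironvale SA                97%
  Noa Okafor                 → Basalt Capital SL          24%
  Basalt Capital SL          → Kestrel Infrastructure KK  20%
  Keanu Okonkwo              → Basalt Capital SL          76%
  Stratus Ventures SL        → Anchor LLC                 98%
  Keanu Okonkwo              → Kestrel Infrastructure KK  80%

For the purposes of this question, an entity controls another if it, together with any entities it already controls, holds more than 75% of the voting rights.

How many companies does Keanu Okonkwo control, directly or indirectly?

Keanu holds 76% of Basalt, so Keanu controls Basalt.
Basalt and Keanu together hold 20% + 80% = 100% of Kestrel, so Keanu controls Kestrel.
Kestrel holds 97% of Ironvale, so Keanu controls Ironvale.
No other company's threshold is met.
Keanu controls 3 companies.

3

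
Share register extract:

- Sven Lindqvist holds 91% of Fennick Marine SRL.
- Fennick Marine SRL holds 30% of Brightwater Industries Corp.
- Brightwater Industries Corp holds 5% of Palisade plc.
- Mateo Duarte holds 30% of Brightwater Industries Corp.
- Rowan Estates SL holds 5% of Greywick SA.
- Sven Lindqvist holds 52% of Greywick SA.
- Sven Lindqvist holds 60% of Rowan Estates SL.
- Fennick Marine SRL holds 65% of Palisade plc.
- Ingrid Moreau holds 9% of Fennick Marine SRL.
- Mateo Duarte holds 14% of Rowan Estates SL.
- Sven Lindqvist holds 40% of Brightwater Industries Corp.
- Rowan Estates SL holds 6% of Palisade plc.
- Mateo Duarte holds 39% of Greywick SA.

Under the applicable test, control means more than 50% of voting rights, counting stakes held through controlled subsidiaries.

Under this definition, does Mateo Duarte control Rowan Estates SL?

No

Mateo's largest direct stake is 39% in Greywick, which does not meet the threshold, so Mateo controls no company.
In Rowan, Mateo's side holds only 14%, not > 50%.
So Mateo does not control Rowan.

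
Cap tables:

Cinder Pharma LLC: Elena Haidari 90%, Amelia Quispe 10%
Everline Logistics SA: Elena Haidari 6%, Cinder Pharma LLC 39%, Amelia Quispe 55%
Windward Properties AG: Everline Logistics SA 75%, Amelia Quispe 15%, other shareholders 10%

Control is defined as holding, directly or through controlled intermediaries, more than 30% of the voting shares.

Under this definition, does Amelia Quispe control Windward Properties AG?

Amelia holds 55% of Everline, so Amelia controls Everline.
Everline and Amelia together hold 75% + 15% = 90% of Windward, so Amelia controls Windward.

Yes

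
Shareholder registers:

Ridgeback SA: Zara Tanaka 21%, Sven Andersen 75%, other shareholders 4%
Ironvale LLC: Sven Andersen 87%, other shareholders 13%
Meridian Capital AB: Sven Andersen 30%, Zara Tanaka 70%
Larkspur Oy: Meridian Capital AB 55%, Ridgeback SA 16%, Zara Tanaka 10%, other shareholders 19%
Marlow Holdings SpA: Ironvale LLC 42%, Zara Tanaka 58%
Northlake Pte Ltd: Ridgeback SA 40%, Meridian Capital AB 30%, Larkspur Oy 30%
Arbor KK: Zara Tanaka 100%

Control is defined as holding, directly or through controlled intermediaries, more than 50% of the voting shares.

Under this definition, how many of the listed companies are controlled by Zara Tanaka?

5

Zara holds 70% of Meridian, so Zara controls Meridian.
Meridian and Zara together hold 55% + 10% = 65% of Larkspur, so Zara controls Larkspur.
Zara holds 58% of Marlow, so Zara controls Marlow.
Meridian and Larkspur together hold 30% + 30% = 60% of Northlake, so Zara controls Northlake.
Zara holds 100% of Arbor, so Zara controls Arbor.
No other company's threshold is met.
Zara controls 5 companies.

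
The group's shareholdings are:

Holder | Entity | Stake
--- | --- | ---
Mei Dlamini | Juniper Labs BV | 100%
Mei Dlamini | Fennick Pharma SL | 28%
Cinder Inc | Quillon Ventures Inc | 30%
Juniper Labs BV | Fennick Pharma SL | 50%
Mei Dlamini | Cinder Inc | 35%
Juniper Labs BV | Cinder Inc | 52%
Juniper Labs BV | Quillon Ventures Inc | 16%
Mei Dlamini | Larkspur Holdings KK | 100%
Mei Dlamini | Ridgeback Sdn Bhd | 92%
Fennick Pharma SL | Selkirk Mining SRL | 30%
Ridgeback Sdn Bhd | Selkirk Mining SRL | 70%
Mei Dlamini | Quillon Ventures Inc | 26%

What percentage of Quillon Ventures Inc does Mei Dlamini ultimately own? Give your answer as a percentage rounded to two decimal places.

Mei reaches Quillon along 4 paths.
Via Juniper: 100% × 16% = 16%.
Direct stake: 26% = 26%.
Via Juniper → Cinder: 100% × 52% × 30% = 15.6%.
Via Cinder: 35% × 30% = 10.5%.
Total: 16% + 26% + 15.6% + 10.5% = 68.1%.
Rounded: 68.10%.

68.10%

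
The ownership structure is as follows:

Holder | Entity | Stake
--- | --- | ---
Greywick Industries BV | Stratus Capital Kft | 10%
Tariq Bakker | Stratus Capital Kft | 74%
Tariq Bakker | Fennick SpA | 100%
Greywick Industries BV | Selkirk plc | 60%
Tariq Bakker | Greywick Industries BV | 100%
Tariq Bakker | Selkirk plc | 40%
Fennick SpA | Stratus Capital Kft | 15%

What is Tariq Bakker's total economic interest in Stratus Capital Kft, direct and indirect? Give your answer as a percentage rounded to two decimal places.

Tariq reaches Stratus along 3 paths.
Via Greywick: 100% × 10% = 10%.
Direct stake: 74% = 74%.
Via Fennick: 100% × 15% = 15%.
Total: 10% + 74% + 15% = 99%.
Rounded: 99.00%.

99.00%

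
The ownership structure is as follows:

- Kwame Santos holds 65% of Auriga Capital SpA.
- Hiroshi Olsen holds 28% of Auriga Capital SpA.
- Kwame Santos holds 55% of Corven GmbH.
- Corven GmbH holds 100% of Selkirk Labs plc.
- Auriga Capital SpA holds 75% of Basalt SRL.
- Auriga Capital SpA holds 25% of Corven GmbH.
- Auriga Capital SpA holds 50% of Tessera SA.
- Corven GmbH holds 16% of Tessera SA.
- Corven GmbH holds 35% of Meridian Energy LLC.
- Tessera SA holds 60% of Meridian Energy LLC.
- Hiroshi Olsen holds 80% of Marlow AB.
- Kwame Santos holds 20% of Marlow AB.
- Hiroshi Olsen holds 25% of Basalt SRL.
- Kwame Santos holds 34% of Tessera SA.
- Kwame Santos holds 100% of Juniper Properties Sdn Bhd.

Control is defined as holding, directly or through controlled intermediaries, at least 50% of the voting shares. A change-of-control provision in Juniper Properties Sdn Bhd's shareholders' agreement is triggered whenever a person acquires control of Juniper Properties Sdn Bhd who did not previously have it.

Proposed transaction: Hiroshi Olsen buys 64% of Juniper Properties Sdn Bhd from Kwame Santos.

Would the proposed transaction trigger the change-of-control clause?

Yes

The purchase adds only to Hiroshi's holdings (Kwame's stake shrinks), so Hiroshi is the only person who could newly come to control Juniper.
Hiroshi holds 80% of Marlow, so Hiroshi controls Marlow.
Neither Hiroshi nor any entity Hiroshi controls holds any voting interest in Juniper.
So before the transaction, Hiroshi does not control Juniper.
After the purchase, Hiroshi holds 64% of Juniper directly, and Kwame's stake falls to 36%.
Hiroshi holds 64% of Juniper, so Hiroshi controls Juniper.
Hiroshi did not control Juniper before and does after, so the clause is triggered.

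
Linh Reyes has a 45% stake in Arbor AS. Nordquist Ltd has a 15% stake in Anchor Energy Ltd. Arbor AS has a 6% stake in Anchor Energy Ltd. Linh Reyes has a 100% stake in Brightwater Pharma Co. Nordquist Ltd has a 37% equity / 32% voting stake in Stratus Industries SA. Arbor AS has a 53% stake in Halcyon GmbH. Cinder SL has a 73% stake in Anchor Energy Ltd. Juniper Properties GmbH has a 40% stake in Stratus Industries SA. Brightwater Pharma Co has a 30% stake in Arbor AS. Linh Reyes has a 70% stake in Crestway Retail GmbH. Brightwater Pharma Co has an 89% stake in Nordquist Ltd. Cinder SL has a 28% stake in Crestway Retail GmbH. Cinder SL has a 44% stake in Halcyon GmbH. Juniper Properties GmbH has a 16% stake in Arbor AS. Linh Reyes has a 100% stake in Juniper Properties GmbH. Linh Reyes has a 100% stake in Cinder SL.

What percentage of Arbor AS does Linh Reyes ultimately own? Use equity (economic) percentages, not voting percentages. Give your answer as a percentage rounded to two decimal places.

91.00%

Linh reaches Arbor along 3 paths.
Direct stake: 45% = 45%.
Via Brightwater: 100% × 30% = 30%.
Via Juniper: 100% × 16% = 16%.
Total: 45% + 30% + 16% = 91%.
Rounded: 91.00%.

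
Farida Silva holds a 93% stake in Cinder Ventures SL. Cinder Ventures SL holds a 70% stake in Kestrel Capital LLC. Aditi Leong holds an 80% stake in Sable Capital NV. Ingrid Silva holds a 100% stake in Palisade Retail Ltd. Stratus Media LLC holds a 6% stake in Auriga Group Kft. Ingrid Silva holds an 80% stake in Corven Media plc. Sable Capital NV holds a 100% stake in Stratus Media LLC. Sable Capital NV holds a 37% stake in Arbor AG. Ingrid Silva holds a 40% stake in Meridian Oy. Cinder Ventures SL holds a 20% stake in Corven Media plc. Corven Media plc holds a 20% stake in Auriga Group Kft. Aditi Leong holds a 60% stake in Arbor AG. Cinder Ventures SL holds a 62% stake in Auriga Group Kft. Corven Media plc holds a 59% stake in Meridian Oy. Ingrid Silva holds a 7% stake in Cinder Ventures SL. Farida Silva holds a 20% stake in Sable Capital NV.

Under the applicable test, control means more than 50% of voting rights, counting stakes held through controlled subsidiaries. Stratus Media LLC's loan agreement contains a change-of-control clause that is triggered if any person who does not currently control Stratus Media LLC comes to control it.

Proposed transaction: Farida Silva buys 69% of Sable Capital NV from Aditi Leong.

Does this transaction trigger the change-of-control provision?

The purchase adds only to Farida's holdings (Aditi's stake shrinks), so Farida is the only person who could newly come to control Stratus.
Farida holds 93% of Cinder, so Farida controls Cinder.
Cinder holds 70% of Kestrel, so Farida controls Kestrel.
Cinder holds 62% of Auriga, so Farida controls Auriga.
Neither Farida nor any entity Farida controls holds any voting interest in Stratus.
So before the transaction, Farida does not control Stratus.
After the purchase, Farida's direct stake in Sable rises to 20% + 69% = 89%, and Aditi's stake falls to 11%.
Farida holds 89% of Sable, so Farida controls Sable.
Sable holds 100% of Stratus, so Farida controls Stratus.
Farida did not control Stratus before and does after, so the clause is triggered.

Yes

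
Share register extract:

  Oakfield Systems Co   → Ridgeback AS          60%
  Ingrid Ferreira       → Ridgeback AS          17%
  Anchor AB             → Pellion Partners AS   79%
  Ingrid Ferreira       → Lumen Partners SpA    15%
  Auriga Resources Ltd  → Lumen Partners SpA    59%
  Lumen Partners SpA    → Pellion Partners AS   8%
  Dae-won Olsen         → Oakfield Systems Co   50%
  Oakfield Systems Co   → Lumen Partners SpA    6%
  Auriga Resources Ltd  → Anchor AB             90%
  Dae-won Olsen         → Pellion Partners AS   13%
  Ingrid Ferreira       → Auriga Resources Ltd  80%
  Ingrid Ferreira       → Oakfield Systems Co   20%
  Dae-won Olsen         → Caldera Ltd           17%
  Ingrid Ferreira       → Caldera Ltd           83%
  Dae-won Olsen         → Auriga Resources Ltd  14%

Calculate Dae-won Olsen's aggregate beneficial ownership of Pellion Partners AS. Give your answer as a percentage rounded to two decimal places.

Dae-won reaches Pellion along 4 paths.
Via Auriga → Lumen: 14% × 59% × 8% = 0.6608%.
Via Oakfield → Lumen: 50% × 6% × 8% = 0.24%.
Via Auriga → Anchor: 14% × 90% × 79% = 9.954%.
Direct stake: 13% = 13%.
Total: 0.6608% + 0.24% + 9.954% + 13% = 23.8548%.
Rounded: 23.85%.

23.85%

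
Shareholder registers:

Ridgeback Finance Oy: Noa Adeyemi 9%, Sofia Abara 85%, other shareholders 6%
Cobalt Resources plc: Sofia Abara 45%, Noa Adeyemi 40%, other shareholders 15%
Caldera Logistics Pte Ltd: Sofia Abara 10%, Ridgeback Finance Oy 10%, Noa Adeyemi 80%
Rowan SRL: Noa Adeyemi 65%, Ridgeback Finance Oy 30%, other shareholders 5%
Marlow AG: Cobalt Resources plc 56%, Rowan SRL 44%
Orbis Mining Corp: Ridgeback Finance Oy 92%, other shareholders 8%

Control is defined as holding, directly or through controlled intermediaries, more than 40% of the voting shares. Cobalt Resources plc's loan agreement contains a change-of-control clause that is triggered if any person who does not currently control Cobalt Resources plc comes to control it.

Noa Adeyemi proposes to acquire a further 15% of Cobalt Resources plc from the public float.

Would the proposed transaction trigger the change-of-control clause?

The purchase changes only Noa's holdings, so Noa is the only person who could newly come to control Cobalt.
Noa holds 80% of Caldera, so Noa controls Caldera.
Noa holds 65% of Rowan, so Noa controls Rowan.
Rowan holds 44% of Marlow, so Noa controls Marlow.
In Cobalt, Noa's side holds only 40%, not > 40%.
So before the transaction, Noa does not control Cobalt.
After the purchase, Noa's direct stake in Cobalt rises to 40% + 15% = 55%.
Noa holds 55% of Cobalt, so Noa controls Cobalt.
Noa did not control Cobalt before and does after, so the clause is triggered.

Yes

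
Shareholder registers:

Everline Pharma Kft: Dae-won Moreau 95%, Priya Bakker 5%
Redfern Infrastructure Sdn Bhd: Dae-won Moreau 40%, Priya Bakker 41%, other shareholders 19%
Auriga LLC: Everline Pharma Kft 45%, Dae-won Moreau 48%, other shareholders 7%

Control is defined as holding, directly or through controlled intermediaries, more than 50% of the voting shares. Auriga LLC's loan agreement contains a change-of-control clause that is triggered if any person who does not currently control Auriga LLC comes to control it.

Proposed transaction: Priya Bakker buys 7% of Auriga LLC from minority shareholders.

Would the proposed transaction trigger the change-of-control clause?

The purchase changes only Priya's holdings, so Priya is the only person who could newly come to control Auriga.
Priya's largest direct stake is 41% in Redfern, which does not meet the threshold, so Priya controls no company.
Neither Priya nor any entity Priya controls holds any voting interest in Auriga.
So before the transaction, Priya does not control Auriga.
After the purchase, Priya holds 7% of Auriga directly.
After the transaction, Priya's side holds 7% of Auriga, not > 50%, so Priya still does not control Auriga.
No new person acquires control, so the clause is not triggered.

No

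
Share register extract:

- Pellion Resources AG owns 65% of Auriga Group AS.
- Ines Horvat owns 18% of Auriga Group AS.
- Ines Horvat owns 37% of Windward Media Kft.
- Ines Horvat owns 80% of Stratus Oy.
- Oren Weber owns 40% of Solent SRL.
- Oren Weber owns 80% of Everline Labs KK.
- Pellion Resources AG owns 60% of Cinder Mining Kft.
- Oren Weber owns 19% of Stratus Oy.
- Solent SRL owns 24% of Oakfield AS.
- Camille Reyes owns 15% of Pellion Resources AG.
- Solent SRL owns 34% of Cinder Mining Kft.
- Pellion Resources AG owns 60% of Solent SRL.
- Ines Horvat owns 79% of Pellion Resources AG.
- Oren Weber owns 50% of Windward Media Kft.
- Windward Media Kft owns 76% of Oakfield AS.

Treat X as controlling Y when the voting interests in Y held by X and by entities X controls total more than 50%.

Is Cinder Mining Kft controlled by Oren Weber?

No

Oren holds 80% of Everline, so Oren controls Everline.
Neither Oren nor any entity Oren controls holds any voting interest in Cinder.
So Oren does not control Cinder.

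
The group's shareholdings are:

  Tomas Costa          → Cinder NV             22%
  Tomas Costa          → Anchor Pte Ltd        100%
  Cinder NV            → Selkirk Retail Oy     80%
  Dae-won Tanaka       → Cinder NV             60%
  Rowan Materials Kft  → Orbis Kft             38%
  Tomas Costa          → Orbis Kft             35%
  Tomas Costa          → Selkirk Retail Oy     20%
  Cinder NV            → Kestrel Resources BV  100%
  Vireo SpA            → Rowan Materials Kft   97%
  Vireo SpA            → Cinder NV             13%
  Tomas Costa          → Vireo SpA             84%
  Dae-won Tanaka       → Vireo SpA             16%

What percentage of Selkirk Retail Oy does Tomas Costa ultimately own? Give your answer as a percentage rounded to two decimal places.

Tomas reaches Selkirk along 3 paths.
Via Cinder: 22% × 80% = 17.6%.
Via Vireo → Cinder: 84% × 13% × 80% = 8.736%.
Direct stake: 20% = 20%.
Total: 17.6% + 8.736% + 20% = 46.336%.
Rounded: 46.34%.

46.34%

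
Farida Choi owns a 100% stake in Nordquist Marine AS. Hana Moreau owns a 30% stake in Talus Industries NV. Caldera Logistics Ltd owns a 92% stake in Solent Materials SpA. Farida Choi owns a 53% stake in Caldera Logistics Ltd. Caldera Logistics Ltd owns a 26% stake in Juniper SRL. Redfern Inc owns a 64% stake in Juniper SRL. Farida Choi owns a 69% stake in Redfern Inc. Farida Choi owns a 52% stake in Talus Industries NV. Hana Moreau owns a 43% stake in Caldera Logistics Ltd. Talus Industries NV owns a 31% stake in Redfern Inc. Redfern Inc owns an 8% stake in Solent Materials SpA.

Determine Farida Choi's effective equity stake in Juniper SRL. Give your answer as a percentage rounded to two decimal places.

68.26%

Farida reaches Juniper along 3 paths.
Via Caldera: 53% × 26% = 13.78%.
Via Talus → Redfern: 52% × 31% × 64% = 10.3168%.
Via Redfern: 69% × 64% = 44.16%.
Total: 13.78% + 10.3168% + 44.16% = 68.2568%.
Rounded: 68.26%.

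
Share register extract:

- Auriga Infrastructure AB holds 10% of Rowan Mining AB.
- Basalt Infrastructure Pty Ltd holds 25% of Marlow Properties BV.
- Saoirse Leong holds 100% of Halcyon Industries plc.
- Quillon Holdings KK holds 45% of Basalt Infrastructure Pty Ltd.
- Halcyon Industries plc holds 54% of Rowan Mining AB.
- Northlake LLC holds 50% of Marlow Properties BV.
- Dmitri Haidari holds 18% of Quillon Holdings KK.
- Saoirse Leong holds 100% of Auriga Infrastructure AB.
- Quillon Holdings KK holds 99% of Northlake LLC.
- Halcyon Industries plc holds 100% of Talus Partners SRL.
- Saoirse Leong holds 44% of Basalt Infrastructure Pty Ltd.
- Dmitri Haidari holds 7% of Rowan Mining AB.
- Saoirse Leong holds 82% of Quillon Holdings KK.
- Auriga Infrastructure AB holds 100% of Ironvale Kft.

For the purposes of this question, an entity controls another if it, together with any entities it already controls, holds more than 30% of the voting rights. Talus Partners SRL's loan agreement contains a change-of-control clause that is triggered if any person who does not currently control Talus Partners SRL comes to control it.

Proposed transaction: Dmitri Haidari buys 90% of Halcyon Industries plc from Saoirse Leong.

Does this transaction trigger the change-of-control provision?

Yes

The purchase adds only to Dmitri's holdings (Saoirse's stake shrinks), so Dmitri is the only person who could newly come to control Talus.
Dmitri's largest direct stake is 18% in Quillon, which does not meet the threshold, so Dmitri controls no company.
Neither Dmitri nor any entity Dmitri controls holds any voting interest in Talus.
So before the transaction, Dmitri does not control Talus.
After the purchase, Dmitri holds 90% of Halcyon directly, and Saoirse's stake falls to 10%.
Dmitri holds 90% of Halcyon, so Dmitri controls Halcyon.
Halcyon holds 100% of Talus, so Dmitri controls Talus.
Dmitri did not control Talus before and does after, so the clause is triggered.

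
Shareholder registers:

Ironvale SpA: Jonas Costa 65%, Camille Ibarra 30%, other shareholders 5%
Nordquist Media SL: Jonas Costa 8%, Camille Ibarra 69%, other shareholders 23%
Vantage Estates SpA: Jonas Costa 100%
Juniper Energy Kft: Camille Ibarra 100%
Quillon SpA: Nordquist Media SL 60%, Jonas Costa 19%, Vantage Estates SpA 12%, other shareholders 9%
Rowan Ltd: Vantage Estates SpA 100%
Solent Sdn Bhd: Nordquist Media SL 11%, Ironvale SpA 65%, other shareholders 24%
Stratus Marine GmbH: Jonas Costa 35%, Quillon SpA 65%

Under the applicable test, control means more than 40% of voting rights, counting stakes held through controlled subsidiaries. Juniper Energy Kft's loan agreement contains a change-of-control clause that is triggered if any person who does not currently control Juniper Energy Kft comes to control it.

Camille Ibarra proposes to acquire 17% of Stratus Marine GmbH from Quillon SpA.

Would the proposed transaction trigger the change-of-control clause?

The purchase adds only to Camille's holdings (Quillon's stake shrinks), so Camille is the only person who could newly come to control Juniper.
Camille holds 100% of Juniper, so Camille controls Juniper.
So Camille already controls Juniper before the transaction.
After the purchase, Camille holds 17% of Stratus directly, and Quillon's stake falls to 48%.
Camille controlled Juniper already, so this is not a new person acquiring control; every other person's position is unchanged or reduced.
No new person acquires control, so the clause is not triggered.

No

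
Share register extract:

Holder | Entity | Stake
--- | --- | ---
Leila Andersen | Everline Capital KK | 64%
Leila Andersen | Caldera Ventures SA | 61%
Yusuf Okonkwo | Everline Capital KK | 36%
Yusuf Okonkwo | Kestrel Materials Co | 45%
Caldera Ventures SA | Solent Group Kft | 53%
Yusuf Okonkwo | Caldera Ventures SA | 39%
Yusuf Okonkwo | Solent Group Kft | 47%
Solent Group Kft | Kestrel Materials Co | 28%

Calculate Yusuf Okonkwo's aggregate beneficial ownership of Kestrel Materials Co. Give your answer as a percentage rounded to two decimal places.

63.95%

Yusuf reaches Kestrel along 3 paths.
Direct stake: 45% = 45%.
Via Caldera → Solent: 39% × 53% × 28% = 5.7876%.
Via Solent: 47% × 28% = 13.16%.
Total: 45% + 5.7876% + 13.16% = 63.9476%.
Rounded: 63.95%.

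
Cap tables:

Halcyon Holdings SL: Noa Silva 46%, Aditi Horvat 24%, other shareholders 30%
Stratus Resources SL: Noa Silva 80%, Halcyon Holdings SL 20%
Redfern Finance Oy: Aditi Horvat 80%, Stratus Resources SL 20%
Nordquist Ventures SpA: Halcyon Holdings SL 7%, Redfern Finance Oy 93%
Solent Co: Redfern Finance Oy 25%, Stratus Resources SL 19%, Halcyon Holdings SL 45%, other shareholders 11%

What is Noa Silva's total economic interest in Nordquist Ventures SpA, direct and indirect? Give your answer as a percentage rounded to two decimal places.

Noa reaches Nordquist along 3 paths.
Via Halcyon: 46% × 7% = 3.22%.
Via Stratus → Redfern: 80% × 20% × 93% = 14.88%.
Via Halcyon → Stratus → Redfern: 46% × 20% × 20% × 93% = 1.7112%.
Total: 3.22% + 14.88% + 1.7112% = 19.8112%.
Rounded: 19.81%.

19.81%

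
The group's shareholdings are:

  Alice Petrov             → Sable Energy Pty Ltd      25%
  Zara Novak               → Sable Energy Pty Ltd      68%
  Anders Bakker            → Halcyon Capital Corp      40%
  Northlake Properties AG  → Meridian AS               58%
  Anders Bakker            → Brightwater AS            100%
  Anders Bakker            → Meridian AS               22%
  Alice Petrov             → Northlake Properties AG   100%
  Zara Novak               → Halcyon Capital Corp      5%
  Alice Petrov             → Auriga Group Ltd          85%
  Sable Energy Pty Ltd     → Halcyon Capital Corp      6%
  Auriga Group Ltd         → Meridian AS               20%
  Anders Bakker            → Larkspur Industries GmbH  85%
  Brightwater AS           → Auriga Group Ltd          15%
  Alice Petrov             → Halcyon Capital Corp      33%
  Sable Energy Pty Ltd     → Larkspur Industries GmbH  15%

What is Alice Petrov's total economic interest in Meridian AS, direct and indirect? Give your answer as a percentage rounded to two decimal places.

75.00%

Alice reaches Meridian along 2 paths.
Via Northlake: 100% × 58% = 58%.
Via Auriga: 85% × 20% = 17%.
Total: 58% + 17% = 75%.
Rounded: 75.00%.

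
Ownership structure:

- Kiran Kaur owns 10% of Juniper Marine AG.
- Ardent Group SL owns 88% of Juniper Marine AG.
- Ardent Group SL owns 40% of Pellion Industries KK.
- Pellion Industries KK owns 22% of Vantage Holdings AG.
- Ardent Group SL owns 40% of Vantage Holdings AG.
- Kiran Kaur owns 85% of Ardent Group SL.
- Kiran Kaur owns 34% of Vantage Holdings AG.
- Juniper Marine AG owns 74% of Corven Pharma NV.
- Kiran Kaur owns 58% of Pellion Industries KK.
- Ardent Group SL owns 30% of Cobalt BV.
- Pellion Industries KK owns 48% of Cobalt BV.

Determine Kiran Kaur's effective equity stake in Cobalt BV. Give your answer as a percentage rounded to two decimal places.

Kiran reaches Cobalt along 3 paths.
Via Pellion: 58% × 48% = 27.84%.
Via Ardent → Pellion: 85% × 40% × 48% = 16.32%.
Via Ardent: 85% × 30% = 25.5%.
Total: 27.84% + 16.32% + 25.5% = 69.66%.

69.66%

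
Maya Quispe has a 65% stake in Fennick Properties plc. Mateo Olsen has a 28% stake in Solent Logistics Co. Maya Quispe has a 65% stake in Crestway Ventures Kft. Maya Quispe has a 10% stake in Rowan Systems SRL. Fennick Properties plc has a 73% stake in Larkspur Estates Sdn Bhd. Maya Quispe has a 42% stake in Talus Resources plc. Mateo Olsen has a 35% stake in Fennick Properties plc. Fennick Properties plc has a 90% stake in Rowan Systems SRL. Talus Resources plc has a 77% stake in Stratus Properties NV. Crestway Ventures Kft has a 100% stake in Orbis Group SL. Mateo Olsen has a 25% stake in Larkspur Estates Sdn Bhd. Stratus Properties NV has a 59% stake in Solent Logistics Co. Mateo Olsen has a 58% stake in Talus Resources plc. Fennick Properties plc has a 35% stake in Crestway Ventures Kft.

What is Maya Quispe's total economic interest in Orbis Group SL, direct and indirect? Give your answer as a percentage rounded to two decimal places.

Maya reaches Orbis along 2 paths.
Via Fennick → Crestway: 65% × 35% × 100% = 22.75%.
Via Crestway: 65% × 100% = 65%.
Total: 22.75% + 65% = 87.75%.

87.75%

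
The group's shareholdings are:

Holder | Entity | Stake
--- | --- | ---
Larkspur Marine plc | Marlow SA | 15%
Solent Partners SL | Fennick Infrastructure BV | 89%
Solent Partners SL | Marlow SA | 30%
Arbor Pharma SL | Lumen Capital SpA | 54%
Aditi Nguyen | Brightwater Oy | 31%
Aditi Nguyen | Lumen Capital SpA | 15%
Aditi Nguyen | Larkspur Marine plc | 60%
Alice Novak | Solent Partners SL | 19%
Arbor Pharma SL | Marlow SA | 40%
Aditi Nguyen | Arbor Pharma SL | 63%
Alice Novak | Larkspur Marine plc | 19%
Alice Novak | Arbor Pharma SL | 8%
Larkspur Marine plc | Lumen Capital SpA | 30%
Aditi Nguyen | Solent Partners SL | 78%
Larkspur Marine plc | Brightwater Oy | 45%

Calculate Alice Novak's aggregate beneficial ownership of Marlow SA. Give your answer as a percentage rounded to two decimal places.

Alice reaches Marlow along 3 paths.
Via Solent: 19% × 30% = 5.7%.
Via Arbor: 8% × 40% = 3.2%.
Via Larkspur: 19% × 15% = 2.85%.
Total: 5.7% + 3.2% + 2.85% = 11.75%.

11.75%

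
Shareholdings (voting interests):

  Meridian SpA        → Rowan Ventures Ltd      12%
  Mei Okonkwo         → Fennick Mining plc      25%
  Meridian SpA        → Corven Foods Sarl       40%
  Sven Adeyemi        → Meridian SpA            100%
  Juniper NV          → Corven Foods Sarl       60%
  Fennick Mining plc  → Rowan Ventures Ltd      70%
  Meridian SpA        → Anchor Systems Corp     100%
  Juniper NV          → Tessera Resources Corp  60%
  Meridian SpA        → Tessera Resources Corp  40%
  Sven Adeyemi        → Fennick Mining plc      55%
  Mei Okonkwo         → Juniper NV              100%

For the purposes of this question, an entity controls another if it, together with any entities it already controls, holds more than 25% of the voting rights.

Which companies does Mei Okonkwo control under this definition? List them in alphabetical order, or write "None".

Mei holds 100% of Juniper, so Mei controls Juniper.
Juniper holds 60% of Tessera, so Mei controls Tessera.
Juniper holds 60% of Corven, so Mei controls Corven.
No other company's threshold is met.

Corven Foods Sarl, Juniper NV, Tessera Resources Corp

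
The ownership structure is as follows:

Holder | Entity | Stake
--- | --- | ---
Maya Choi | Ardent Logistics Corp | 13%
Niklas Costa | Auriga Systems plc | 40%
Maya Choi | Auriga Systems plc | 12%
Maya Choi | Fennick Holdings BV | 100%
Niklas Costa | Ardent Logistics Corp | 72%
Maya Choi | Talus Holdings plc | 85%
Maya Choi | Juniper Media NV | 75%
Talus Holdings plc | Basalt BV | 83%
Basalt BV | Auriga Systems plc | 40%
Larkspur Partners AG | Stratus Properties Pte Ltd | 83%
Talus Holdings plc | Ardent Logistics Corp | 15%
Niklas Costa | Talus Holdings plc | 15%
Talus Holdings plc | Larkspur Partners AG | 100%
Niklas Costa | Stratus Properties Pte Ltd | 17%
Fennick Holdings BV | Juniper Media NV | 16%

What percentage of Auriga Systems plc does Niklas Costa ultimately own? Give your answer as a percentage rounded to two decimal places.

44.98%

Niklas reaches Auriga along 2 paths.
Direct stake: 40% = 40%.
Via Talus → Basalt: 15% × 83% × 40% = 4.98%.
Total: 40% + 4.98% = 44.98%.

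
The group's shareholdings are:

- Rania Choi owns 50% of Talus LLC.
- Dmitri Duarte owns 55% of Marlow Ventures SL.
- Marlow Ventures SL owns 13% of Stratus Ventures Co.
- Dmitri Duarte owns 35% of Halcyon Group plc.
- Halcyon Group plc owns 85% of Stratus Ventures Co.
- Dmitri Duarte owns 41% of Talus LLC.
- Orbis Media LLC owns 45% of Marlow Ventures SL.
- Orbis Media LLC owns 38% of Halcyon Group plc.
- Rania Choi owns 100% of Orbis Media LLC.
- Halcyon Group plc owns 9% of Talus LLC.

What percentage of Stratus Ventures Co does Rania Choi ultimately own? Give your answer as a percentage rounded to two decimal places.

Rania reaches Stratus along 2 paths.
Via Orbis → Halcyon: 100% × 38% × 85% = 32.3%.
Via Orbis → Marlow: 100% × 45% × 13% = 5.85%.
Total: 32.3% + 5.85% = 38.15%.

38.15%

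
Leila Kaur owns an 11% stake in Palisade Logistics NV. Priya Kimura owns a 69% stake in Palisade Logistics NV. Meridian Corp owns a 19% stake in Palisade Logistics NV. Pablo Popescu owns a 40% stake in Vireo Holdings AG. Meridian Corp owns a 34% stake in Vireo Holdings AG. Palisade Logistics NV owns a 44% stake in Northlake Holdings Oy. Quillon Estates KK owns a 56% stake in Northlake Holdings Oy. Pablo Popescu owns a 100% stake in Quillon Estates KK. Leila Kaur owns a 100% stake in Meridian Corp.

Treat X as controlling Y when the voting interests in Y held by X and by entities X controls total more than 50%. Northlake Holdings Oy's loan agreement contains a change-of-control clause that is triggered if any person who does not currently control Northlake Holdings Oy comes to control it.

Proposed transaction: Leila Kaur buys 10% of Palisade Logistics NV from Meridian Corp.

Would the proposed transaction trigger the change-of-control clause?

No

The purchase adds only to Leila's holdings (Meridian's stake shrinks), so Leila is the only person who could newly come to control Northlake.
Leila holds 100% of Meridian, so Leila controls Meridian.
Neither Leila nor any entity Leila controls holds any voting interest in Northlake.
So before the transaction, Leila does not control Northlake.
After the purchase, Leila's direct stake in Palisade rises to 11% + 10% = 21%, and Meridian's stake falls to 9%.
Leila's side now holds 21% + 9% = 30% of Palisade, not > 50%, so Leila still does not control Palisade.
After the transaction, neither Leila nor any entity Leila controls holds a voting interest in Northlake, so Leila still does not control it.
No new person acquires control, so the clause is not triggered.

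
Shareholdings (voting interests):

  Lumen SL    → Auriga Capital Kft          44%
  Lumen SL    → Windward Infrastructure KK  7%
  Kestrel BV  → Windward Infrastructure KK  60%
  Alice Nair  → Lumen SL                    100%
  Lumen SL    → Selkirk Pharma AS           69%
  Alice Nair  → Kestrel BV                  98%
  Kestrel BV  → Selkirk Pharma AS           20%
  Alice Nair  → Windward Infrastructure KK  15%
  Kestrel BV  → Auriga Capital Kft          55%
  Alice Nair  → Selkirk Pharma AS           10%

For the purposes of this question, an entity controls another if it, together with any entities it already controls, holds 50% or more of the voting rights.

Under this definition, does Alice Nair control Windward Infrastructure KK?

Yes

Alice holds 100% of Lumen, so Alice controls Lumen.
Alice holds 98% of Kestrel, so Alice controls Kestrel.
Kestrel and Alice and Lumen together hold 60% + 15% + 7% = 82% of Windward, so Alice controls Windward.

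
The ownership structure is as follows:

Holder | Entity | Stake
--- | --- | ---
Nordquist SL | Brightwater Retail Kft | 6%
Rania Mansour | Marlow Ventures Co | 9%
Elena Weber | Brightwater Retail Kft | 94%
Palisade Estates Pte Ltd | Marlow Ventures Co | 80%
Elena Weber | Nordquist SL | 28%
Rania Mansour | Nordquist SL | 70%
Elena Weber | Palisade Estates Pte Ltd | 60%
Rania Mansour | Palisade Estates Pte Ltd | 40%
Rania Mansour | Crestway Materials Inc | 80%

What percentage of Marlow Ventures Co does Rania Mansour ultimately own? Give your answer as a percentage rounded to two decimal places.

Rania reaches Marlow along 2 paths.
Via Palisade: 40% × 80% = 32%.
Direct stake: 9% = 9%.
Total: 32% + 9% = 41%.
Rounded: 41.00%.

41.00%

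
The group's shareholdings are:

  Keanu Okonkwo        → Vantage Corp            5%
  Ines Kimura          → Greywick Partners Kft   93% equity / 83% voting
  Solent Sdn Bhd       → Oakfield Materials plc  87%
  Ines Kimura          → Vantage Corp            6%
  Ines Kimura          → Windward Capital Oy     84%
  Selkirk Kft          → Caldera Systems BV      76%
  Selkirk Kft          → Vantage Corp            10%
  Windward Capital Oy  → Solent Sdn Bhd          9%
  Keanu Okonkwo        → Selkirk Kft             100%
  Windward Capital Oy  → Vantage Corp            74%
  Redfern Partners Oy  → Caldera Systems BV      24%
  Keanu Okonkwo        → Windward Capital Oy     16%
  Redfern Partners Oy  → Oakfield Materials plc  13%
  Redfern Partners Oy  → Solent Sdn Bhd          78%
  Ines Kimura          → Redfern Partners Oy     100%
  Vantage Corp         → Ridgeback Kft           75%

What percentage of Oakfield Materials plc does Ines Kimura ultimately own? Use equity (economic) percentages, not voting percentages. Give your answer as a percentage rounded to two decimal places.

87.44%

Ines reaches Oakfield along 3 paths.
Via Windward → Solent: 84% × 9% × 87% = 6.5772%.
Via Redfern → Solent: 100% × 78% × 87% = 67.86%.
Via Redfern: 100% × 13% = 13%.
Total: 6.5772% + 67.86% + 13% = 87.4372%.
Rounded: 87.44%.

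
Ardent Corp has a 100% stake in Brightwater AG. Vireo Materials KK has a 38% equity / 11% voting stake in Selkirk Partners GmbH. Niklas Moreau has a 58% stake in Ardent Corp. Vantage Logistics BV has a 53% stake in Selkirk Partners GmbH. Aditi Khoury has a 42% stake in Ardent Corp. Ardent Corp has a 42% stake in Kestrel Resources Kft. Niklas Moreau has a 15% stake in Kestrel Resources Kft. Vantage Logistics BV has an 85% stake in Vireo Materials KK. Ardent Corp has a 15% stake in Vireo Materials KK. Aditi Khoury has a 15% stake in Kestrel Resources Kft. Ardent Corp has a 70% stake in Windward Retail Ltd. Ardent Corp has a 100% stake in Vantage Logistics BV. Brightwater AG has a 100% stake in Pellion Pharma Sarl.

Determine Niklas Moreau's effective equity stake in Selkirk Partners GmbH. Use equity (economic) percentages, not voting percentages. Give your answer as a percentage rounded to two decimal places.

Niklas reaches Selkirk along 3 paths.
Via Ardent → Vireo: 58% × 15% × 38% = 3.306%.
Via Ardent → Vantage → Vireo: 58% × 100% × 85% × 38% = 18.734%.
Via Ardent → Vantage: 58% × 100% × 53% = 30.74%.
Total: 3.306% + 18.734% + 30.74% = 52.78%.

52.78%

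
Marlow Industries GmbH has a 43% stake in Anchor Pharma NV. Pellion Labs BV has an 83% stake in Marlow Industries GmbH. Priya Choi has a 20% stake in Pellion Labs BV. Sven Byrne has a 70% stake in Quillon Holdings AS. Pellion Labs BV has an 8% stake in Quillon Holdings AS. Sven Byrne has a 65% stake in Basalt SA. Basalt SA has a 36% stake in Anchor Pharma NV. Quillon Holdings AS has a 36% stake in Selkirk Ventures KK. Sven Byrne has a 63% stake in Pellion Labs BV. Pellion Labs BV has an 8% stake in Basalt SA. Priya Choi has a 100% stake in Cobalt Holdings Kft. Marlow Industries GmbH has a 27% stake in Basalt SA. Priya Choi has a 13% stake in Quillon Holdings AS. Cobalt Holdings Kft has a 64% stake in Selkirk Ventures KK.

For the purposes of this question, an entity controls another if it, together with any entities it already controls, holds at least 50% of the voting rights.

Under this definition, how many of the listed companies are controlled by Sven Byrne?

Sven holds 63% of Pellion, so Sven controls Pellion.
Pellion holds 83% of Marlow, so Sven controls Marlow.
Sven and Pellion together hold 70% + 8% = 78% of Quillon, so Sven controls Quillon.
Marlow and Pellion and Sven together hold 27% + 8% + 65% = 100% of Basalt, so Sven controls Basalt.
Marlow and Basalt together hold 43% + 36% = 79% of Anchor, so Sven controls Anchor.
No other company's threshold is met.
Sven controls 5 companies.

5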